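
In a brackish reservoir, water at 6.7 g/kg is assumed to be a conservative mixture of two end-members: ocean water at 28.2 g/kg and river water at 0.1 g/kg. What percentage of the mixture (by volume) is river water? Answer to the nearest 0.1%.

Let f be the freshwater fraction. Salt balance per unit volume:
f×0.1 + (1−f)×28.2 = 6.7
f = (28.2 − 6.7) / (28.2 − 0.1) = 21.5/28.1 = 0.7651

76.5%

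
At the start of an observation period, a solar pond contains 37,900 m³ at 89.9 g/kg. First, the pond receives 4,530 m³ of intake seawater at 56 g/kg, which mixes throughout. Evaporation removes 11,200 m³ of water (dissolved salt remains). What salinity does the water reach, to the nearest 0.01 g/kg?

117.22 g/kg

After mixing: salt = 37,900×89.9 + 4,530×56 = 3,660,890; volume = 42,430 m³
After evaporation: salt unchanged = 3,660,890; volume = 42,430 − 11,200 = 31,230 m³
S = 3,660,890 / 31,230 = 117.2235 g/kg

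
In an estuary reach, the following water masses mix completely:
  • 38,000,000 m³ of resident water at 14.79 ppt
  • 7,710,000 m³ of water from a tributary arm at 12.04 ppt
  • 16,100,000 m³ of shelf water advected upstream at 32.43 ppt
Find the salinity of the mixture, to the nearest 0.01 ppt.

19.04 ppt

Conserving salt mass:
salt = 38,000,000×14.79 + 7,710,000×12.04 + 16,100,000×32.43 = 562,020,000 + 92,828,400 + 522,123,000 = 1,176,971,400
volume = 38,000,000 + 7,710,000 + 16,100,000 = 61,810,000 m³
S = 1,176,971,400 / 61,810,000 = 19.0418 ppt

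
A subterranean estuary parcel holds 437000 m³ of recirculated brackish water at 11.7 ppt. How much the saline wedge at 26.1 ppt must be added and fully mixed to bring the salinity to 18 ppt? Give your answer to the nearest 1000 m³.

340000 m³

Salt balance: 437,000×11.7 + V×26.1 = (437,000+V)×18
5,112,900 + 26.1V = 7,866,000 + 18V
2,753,100 = 8.1V
V = 339,888.89 m³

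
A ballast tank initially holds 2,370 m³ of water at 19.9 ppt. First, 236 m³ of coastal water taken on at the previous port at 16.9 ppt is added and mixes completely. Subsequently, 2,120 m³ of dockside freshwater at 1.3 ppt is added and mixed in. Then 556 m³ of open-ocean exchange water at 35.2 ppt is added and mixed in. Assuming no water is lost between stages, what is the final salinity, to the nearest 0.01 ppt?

13.91 ppt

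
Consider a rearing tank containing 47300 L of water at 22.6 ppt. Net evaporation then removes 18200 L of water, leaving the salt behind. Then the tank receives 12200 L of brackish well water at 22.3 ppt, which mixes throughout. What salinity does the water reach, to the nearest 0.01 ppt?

32.47 ppt

After evaporation: salt = 47,300×22.6 = 1,068,980; volume = 47,300 − 18,200 = 29,100 L
After mixing: salt = 1,068,980 + 12,200×22.3 = 1,341,040; volume = 29,100 + 12,200 = 41,300 L
S = 1,341,040 / 41,300 = 32.4707 ppt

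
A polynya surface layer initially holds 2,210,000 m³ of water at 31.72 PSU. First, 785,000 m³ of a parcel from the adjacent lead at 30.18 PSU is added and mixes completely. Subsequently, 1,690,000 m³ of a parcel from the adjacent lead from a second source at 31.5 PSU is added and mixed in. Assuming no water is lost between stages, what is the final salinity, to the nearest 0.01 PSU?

31.38 PSU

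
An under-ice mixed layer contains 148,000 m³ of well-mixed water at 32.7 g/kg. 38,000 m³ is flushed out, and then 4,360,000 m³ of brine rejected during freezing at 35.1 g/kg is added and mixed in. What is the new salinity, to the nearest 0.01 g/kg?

Remaining after removal: 110,000 m³ at 32.7 g/kg (salt = 3,597,000)
After addition: salt = 3,597,000 + 4,360,000×35.1 = 156,633,000; volume = 4,470,000 m³
S = 156,633,000 / 4,470,000 = 35.0409 g/kg

35.04 g/kg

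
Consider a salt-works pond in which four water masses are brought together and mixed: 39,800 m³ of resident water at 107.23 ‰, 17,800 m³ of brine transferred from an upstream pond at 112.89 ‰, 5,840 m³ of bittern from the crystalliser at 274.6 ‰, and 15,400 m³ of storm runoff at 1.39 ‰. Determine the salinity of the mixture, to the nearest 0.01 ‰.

By conservation of dissolved salt,
salt = 39,800×107.23 + 17,800×112.89 + 5,840×274.6 + 15,400×1.39 = 4,267,754 + 2,009,442 + 1,603,664 + 21,406 = 7,902,266
volume = 39,800 + 17,800 + 5,840 + 15,400 = 78,840 m³
S = 7,902,266 / 78,840 = 100.2317 ‰

100.23 ‰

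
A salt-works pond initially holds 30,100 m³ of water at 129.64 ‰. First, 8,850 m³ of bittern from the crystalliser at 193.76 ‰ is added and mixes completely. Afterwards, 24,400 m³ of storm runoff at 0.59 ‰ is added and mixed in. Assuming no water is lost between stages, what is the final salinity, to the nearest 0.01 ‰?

88.89 ‰

Conserving salt mass:
Initial salt = 30,100×129.64 = 3,902,164
After stage 1: salt = 3,902,164 + 8,850×193.76 = 5,616,940; volume = 38,950 m³; S = 144.209 ‰
After stage 2: salt = 5,616,940 + 24,400×0.59 = 5,631,336; volume = 63,350 m³
S = 5,631,336 / 63,350 = 88.8924 ‰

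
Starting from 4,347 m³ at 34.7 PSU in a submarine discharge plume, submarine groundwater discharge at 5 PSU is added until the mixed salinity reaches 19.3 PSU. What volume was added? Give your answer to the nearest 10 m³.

Salt balance: 4,347×34.7 + V×5 = (4,347+V)×19.3
150,840.9 + 5V = 83,897.1 + 19.3V
66,943.8 = 14.3V
V = 4,681.38 m³

4680 m³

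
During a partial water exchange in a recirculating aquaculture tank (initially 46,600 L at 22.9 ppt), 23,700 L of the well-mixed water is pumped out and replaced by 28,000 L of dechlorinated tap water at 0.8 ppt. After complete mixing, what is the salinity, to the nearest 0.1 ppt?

10.7 ppt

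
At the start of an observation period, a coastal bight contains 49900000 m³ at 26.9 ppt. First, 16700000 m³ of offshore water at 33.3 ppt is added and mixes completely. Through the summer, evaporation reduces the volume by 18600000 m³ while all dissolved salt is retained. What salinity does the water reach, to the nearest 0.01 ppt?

39.55 ppt

After mixing: salt = 49,900,000×26.9 + 16,700,000×33.3 = 1,898,420,000; volume = 66,600,000 m³
After evaporation: salt unchanged = 1,898,420,000; volume = 66,600,000 − 18,600,000 = 48,000,000 m³
S = 1,898,420,000 / 48,000,000 = 39.5504 ppt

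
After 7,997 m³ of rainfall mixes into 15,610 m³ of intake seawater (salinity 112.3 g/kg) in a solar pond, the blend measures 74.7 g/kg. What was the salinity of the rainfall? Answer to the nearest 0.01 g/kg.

Salt balance: 15,610×112.3 + 7,997×S = 23,607×74.7
1,753,003 + 7,997·S = 1,763,442.9
S = (1,763,442.9 − 1,753,003) / 7,997 = 1.3055 g/kg

1.31 g/kg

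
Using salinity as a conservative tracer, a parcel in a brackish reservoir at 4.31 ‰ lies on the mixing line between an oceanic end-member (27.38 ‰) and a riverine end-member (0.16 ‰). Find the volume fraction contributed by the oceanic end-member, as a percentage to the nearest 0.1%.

15.2%

Let g be the oceanic fraction. Salt balance per unit volume:
g×27.38 + (1−g)×0.16 = 4.31
g = (4.31 − 0.16) / (27.38 − 0.16) = 4.15/27.22 = 0.1525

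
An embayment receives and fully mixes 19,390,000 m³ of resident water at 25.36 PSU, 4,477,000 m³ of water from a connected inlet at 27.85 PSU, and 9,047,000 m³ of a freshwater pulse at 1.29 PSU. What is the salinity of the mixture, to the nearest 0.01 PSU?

Mass of salt is conserved:
salt = 19,390,000×25.36 + 4,477,000×27.85 + 9,047,000×1.29 = 491,730,400 + 124,684,450 + 11,670,630 = 628,085,480
volume = 19,390,000 + 4,477,000 + 9,047,000 = 32,914,000 m³
S = 628,085,480 / 32,914,000 = 19.0826 PSU

19.08 PSU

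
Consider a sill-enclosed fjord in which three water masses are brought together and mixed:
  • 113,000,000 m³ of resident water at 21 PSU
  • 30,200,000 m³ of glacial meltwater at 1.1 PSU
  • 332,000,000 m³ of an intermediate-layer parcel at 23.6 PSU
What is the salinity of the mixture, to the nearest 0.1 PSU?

21.6 PSU

Salt balance:
salt = 113,000,000×21 + 30,200,000×1.1 + 332,000,000×23.6 = 2,373,000,000 + 33,220,000 + 7,835,200,000 = 10,241,420,000
volume = 113,000,000 + 30,200,000 + 332,000,000 = 475,200,000 m³
S = 10,241,420,000 / 475,200,000 = 21.552 PSU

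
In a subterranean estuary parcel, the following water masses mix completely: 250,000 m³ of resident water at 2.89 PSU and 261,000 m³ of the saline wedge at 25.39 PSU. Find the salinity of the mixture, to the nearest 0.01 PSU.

Weighted by volume,
salt = 250,000×2.89 + 261,000×25.39 = 722,500 + 6,626,790 = 7,349,290
volume = 250,000 + 261,000 = 511,000 m³
S = 7,349,290 / 511,000 = 14.3822 PSU

14.38 PSU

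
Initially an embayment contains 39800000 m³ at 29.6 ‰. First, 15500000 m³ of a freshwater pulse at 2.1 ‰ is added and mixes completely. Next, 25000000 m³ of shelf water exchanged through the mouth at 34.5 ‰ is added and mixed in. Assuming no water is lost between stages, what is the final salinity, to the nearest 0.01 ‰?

Mass of salt is conserved:
Initial salt = 39,800,000×29.6 = 1,178,080,000
After stage 1: salt = 1,178,080,000 + 15,500,000×2.1 = 1,210,630,000; volume = 55,300,000 m³; S = 21.892 ‰
After stage 2: salt = 1,210,630,000 + 25,000,000×34.5 = 2,073,130,000; volume = 80,300,000 m³
S = 2,073,130,000 / 80,300,000 = 25.8173 ‰

25.82 ‰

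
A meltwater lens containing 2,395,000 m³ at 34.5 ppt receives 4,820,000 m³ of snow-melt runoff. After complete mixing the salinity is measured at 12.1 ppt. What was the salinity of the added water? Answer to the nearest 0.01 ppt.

0.97 ppt

Salt balance: 2,395,000×34.5 + 4,820,000×S = 7,215,000×12.1
82,627,500 + 4,820,000·S = 87,301,500
S = (87,301,500 − 82,627,500) / 4,820,000 = 0.9697 ppt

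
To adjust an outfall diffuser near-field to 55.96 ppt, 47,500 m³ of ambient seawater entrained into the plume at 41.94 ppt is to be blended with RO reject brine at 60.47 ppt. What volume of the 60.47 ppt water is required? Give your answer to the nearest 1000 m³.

148000 m³

Salt balance: 47,500×41.94 + V×60.47 = (47,500+V)×55.96
1,992,150 + 60.47V = 2,658,100 + 55.96V
665,950 = 4.51V
V = 147,660.75 m³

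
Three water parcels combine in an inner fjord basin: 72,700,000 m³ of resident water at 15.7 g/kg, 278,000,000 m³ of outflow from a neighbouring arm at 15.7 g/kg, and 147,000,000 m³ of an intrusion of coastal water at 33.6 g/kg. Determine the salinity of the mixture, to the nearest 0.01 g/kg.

20.99 g/kg

Mass of salt is conserved:
salt = 72,700,000×15.7 + 278,000,000×15.7 + 147,000,000×33.6 = 1,141,390,000 + 4,364,600,000 + 4,939,200,000 = 10,445,190,000
volume = 72,700,000 + 278,000,000 + 147,000,000 = 497,700,000 m³
S = 10,445,190,000 / 497,700,000 = 20.9869 g/kg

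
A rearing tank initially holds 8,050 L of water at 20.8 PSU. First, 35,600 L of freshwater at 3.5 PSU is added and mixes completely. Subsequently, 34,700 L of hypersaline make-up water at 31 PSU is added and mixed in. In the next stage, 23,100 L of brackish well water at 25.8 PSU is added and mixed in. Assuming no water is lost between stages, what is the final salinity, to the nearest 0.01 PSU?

19.36 PSU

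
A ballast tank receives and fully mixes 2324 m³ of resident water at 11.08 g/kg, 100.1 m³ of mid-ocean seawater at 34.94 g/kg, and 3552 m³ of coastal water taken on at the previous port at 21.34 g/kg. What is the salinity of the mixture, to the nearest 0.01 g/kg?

17.58 g/kg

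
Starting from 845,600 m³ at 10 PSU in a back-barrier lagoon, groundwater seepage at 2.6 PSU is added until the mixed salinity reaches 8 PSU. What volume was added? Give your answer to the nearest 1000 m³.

313000 m³

Salt balance: 845,600×10 + V×2.6 = (845,600+V)×8
8,456,000 + 2.6V = 6,764,800 + 8V
1,691,200 = 5.4V
V = 313,185.19 m³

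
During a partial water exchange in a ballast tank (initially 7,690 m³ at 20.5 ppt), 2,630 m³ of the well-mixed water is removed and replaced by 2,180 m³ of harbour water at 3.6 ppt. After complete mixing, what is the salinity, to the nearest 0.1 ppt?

Remaining after removal: 5,060 m³ at 20.5 ppt (salt = 103,730)
After addition: salt = 103,730 + 2,180×3.6 = 111,578; volume = 7,240 m³
S = 111,578 / 7,240 = 15.4113 ppt

15.4 ppt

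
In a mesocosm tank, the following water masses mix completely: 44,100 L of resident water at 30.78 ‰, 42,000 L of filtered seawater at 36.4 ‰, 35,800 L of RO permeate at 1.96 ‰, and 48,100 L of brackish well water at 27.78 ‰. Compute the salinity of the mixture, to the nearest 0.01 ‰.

Weighted by volume,
salt = 44,100×30.78 + 42,000×36.4 + 35,800×1.96 + 48,100×27.78 = 1,357,398 + 1,528,800 + 70,168 + 1,336,218 = 4,292,584
volume = 44,100 + 42,000 + 35,800 + 48,100 = 170,000 L
S = 4,292,584 / 170,000 = 25.2505 ‰

25.25 ‰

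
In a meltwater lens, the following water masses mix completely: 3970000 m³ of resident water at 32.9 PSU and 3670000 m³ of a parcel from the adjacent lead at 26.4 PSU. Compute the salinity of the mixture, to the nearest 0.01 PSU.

29.78 PSU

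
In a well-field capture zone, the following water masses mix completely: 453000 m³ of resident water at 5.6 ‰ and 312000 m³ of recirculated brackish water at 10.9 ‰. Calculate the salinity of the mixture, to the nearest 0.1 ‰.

Conserving salt mass:
salt = 453,000×5.6 + 312,000×10.9 = 2,536,800 + 3,400,800 = 5,937,600
volume = 453,000 + 312,000 = 765,000 m³
S = 5,937,600 / 765,000 = 7.762 ‰

7.8 ‰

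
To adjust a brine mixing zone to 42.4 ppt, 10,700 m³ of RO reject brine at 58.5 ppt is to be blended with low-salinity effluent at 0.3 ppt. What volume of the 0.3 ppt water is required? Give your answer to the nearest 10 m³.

Salt balance: 10,700×58.5 + V×0.3 = (10,700+V)×42.4
625,950 + 0.3V = 453,680 + 42.4V
172,270 = 42.1V
V = 4,091.92 m³

4090 m³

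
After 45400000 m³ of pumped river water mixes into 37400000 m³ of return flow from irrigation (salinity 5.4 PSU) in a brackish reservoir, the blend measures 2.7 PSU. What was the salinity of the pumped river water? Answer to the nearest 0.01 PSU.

0.48 PSU

Salt balance: 37,400,000×5.4 + 45,400,000×S = 82,800,000×2.7
201,960,000 + 45,400,000·S = 223,560,000
S = (223,560,000 − 201,960,000) / 45,400,000 = 0.4758 PSU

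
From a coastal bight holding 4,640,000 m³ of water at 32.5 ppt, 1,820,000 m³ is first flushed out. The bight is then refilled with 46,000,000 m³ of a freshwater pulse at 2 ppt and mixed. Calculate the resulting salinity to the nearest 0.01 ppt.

3.76 ppt

Remaining after removal: 2,820,000 m³ at 32.5 ppt (salt = 91,650,000)
After addition: salt = 91,650,000 + 46,000,000×2 = 183,650,000; volume = 48,820,000 m³
S = 183,650,000 / 48,820,000 = 3.7618 ppt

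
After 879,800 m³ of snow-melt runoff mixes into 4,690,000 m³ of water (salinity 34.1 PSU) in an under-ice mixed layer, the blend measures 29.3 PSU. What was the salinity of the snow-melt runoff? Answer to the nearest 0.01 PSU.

3.71 PSU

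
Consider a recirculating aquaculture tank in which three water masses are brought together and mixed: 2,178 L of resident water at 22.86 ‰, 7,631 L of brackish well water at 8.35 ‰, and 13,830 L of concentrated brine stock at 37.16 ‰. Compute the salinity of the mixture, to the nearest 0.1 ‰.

By conservation of dissolved salt,
salt = 2,178×22.86 + 7,631×8.35 + 13,830×37.16 = 49,789.08 + 63,718.85 + 513,922.8 = 627,430.73
volume = 2,178 + 7,631 + 13,830 = 23,639 L
S = 627,430.73 / 23,639 = 26.542 ‰

26.5 ‰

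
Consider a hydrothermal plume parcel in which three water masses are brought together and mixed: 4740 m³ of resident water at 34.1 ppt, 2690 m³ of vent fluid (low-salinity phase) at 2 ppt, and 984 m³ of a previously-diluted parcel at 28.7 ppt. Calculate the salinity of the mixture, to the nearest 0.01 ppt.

Mass of salt is conserved:
salt = 4,740×34.1 + 2,690×2 + 984×28.7 = 161,634 + 5,380 + 28,240.8 = 195,254.8
volume = 4,740 + 2,690 + 984 = 8,414 m³
S = 195,254.8 / 8,414 = 23.2059 ppt

23.21 ppt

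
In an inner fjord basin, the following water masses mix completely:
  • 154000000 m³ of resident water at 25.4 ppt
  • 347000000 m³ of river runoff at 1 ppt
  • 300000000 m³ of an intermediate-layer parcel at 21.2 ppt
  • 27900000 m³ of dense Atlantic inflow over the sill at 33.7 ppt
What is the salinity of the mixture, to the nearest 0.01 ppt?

13.94 ppt

Total salt / total volume:
salt = 154,000,000×25.4 + 347,000,000×1 + 300,000,000×21.2 + 27,900,000×33.7 = 3,911,600,000 + 347,000,000 + 6,360,000,000 + 940,230,000 = 11,558,830,000
volume = 154,000,000 + 347,000,000 + 300,000,000 + 27,900,000 = 828,900,000 m³
S = 11,558,830,000 / 828,900,000 = 13.9448 ppt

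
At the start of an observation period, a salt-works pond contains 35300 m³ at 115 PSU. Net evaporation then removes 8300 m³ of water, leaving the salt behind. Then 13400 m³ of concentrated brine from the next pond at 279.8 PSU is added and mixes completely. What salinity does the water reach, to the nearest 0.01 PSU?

After evaporation: salt = 35,300×115 = 4,059,500; volume = 35,300 − 8,300 = 27,000 m³
After mixing: salt = 4,059,500 + 13,400×279.8 = 7,808,820; volume = 27,000 + 13,400 = 40,400 m³
S = 7,808,820 / 40,400 = 193.2876 PSU

193.29 PSU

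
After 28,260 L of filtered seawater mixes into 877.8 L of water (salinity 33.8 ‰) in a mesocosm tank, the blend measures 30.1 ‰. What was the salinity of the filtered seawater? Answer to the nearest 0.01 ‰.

29.99 ‰

Salt balance: 877.8×33.8 + 28,260×S = 29,137.8×30.1
29,669.64 + 28,260·S = 877,047.78
S = (877,047.78 − 29,669.64) / 28,260 = 29.9851 ‰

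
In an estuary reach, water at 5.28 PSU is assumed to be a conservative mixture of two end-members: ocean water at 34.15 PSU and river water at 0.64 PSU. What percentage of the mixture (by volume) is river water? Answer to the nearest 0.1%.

Let f be the freshwater fraction. Salt balance per unit volume:
f×0.64 + (1−f)×34.15 = 5.28
f = (34.15 − 5.28) / (34.15 − 0.64) = 28.87/33.51 = 0.8615

86.2%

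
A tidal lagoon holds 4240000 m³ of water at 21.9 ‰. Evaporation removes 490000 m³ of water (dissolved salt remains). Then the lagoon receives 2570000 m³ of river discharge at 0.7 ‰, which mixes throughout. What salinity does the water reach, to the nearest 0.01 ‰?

14.98 ‰

After evaporation: salt = 4,240,000×21.9 = 92,856,000; volume = 4,240,000 − 490,000 = 3,750,000 m³
After mixing: salt = 92,856,000 + 2,570,000×0.7 = 94,655,000; volume = 3,750,000 + 2,570,000 = 6,320,000 m³
S = 94,655,000 / 6,320,000 = 14.9771 ‰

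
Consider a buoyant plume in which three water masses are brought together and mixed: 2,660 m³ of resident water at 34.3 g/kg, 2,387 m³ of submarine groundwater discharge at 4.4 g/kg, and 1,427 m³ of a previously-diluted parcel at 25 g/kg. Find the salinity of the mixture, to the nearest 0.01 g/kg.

Salt balance:
salt = 2,660×34.3 + 2,387×4.4 + 1,427×25 = 91,238 + 10,502.8 + 35,675 = 137,415.8
volume = 2,660 + 2,387 + 1,427 = 6,474 m³
S = 137,415.8 / 6,474 = 21.2258 g/kg

21.23 g/kg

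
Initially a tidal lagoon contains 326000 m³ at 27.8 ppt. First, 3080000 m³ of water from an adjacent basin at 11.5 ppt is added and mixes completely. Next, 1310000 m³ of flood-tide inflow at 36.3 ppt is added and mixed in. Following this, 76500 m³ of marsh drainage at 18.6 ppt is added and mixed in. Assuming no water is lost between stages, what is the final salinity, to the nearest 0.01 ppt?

Mass of salt is conserved:
Initial salt = 326,000×27.8 = 9,062,800
After stage 1: salt = 9,062,800 + 3,080,000×11.5 = 44,482,800; volume = 3,406,000 m³; S = 13.06 ppt
After stage 2: salt = 44,482,800 + 1,310,000×36.3 = 92,035,800; volume = 4,716,000 m³; S = 19.516 ppt
After stage 3: salt = 92,035,800 + 76,500×18.6 = 93,458,700; volume = 4,792,500 m³
S = 93,458,700 / 4,792,500 = 19.501 ppt

19.50 ppt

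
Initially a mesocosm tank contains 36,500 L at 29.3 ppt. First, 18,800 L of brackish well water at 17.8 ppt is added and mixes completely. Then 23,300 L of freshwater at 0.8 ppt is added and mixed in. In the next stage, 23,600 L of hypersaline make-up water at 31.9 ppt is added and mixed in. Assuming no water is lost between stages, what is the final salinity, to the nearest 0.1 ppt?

Weighted by volume,
Initial salt = 36,500×29.3 = 1,069,450
After stage 1: salt = 1,069,450 + 18,800×17.8 = 1,404,090; volume = 55,300 L; S = 25.39 ppt
After stage 2: salt = 1,404,090 + 23,300×0.8 = 1,422,730; volume = 78,600 L; S = 18.101 ppt
After stage 3: salt = 1,422,730 + 23,600×31.9 = 2,175,570; volume = 102,200 L
S = 2,175,570 / 102,200 = 21.2874 ppt

21.3 ppt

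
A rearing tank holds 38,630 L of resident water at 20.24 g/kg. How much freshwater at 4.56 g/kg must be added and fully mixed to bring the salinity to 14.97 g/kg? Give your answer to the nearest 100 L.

Salt balance: 38,630×20.24 + V×4.56 = (38,630+V)×14.97
781,871.2 + 4.56V = 578,291.1 + 14.97V
203,580.1 = 10.41V
V = 19,556.21 L

19600 L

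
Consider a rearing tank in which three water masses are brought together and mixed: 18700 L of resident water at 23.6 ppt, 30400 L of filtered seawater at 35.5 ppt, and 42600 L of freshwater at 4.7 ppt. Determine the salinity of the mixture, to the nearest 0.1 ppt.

Mass of salt is conserved:
salt = 18,700×23.6 + 30,400×35.5 + 42,600×4.7 = 441,320 + 1,079,200 + 200,220 = 1,720,740
volume = 18,700 + 30,400 + 42,600 = 91,700 L
S = 1,720,740 / 91,700 = 18.765 ppt

18.8 ppt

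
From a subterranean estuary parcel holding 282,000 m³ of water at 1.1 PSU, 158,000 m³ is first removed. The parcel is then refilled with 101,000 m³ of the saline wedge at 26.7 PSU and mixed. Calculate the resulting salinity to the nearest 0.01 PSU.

12.59 PSU

Remaining after removal: 124,000 m³ at 1.1 PSU (salt = 136,400)
After addition: salt = 136,400 + 101,000×26.7 = 2,833,100; volume = 225,000 m³
S = 2,833,100 / 225,000 = 12.5916 PSU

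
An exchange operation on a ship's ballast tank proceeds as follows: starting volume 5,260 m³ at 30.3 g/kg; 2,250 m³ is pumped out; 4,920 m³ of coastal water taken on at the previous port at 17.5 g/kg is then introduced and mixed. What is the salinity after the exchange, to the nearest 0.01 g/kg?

22.36 g/kg

Remaining after removal: 3,010 m³ at 30.3 g/kg (salt = 91,203)
After addition: salt = 91,203 + 4,920×17.5 = 177,303; volume = 7,930 m³
S = 177,303 / 7,930 = 22.3585 g/kg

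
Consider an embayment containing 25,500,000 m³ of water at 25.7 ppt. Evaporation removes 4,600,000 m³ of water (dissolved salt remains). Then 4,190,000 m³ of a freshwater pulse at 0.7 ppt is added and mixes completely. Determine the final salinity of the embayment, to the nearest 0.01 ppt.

26.24 ppt

After evaporation: salt = 25,500,000×25.7 = 655,350,000; volume = 25,500,000 − 4,600,000 = 20,900,000 m³
After mixing: salt = 655,350,000 + 4,190,000×0.7 = 658,283,000; volume = 20,900,000 + 4,190,000 = 25,090,000 m³
S = 658,283,000 / 25,090,000 = 26.2369 ppt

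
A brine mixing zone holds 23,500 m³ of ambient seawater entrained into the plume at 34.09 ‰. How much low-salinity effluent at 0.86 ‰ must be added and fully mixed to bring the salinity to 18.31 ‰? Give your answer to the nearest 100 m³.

Salt balance: 23,500×34.09 + V×0.86 = (23,500+V)×18.31
801,115 + 0.86V = 430,285 + 18.31V
370,830 = 17.45V
V = 21,251 m³

21300 m³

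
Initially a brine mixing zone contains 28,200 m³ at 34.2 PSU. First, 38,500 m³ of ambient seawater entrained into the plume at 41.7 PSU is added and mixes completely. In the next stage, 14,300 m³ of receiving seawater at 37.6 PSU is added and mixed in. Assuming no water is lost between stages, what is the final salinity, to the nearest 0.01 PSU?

By conservation of dissolved salt,
Initial salt = 28,200×34.2 = 964,440
After stage 1: salt = 964,440 + 38,500×41.7 = 2,569,890; volume = 66,700 m³; S = 38.529 PSU
After stage 2: salt = 2,569,890 + 14,300×37.6 = 3,107,570; volume = 81,000 m³
S = 3,107,570 / 81,000 = 38.3651 PSU

38.37 PSU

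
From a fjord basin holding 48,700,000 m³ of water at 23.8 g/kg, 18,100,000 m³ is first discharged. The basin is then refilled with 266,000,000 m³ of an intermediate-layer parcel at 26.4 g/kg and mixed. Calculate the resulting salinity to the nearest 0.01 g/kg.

Remaining after removal: 30,600,000 m³ at 23.8 g/kg (salt = 728,280,000)
After addition: salt = 728,280,000 + 266,000,000×26.4 = 7,750,680,000; volume = 296,600,000 m³
S = 7,750,680,000 / 296,600,000 = 26.1318 g/kg

26.13 g/kg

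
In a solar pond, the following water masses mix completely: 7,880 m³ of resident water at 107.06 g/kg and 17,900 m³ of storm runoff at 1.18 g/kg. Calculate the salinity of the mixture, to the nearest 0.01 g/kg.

By conservation of dissolved salt,
salt = 7,880×107.06 + 17,900×1.18 = 843,632.8 + 21,122 = 864,754.8
volume = 7,880 + 17,900 = 25,780 m³
S = 864,754.8 / 25,780 = 33.5436 g/kg

33.54 g/kg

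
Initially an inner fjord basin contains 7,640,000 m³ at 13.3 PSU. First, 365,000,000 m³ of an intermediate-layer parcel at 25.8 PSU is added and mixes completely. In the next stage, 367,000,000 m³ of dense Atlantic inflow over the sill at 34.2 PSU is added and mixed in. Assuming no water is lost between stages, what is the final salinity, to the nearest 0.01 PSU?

29.84 PSU

Weighted by volume,
Initial salt = 7,640,000×13.3 = 101,612,000
After stage 1: salt = 101,612,000 + 365,000,000×25.8 = 9,518,612,000; volume = 372,640,000 m³; S = 25.544 PSU
After stage 2: salt = 9,518,612,000 + 367,000,000×34.2 = 22,070,012,000; volume = 739,640,000 m³
S = 22,070,012,000 / 739,640,000 = 29.8389 PSU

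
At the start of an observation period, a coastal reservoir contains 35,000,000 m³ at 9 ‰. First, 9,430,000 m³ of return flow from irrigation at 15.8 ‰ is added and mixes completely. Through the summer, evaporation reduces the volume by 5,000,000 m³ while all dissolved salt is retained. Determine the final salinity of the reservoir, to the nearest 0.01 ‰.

After mixing: salt = 35,000,000×9 + 9,430,000×15.8 = 463,994,000; volume = 44,430,000 m³
After evaporation: salt unchanged = 463,994,000; volume = 44,430,000 − 5,000,000 = 39,430,000 m³
S = 463,994,000 / 39,430,000 = 11.7675 ‰

11.77 ‰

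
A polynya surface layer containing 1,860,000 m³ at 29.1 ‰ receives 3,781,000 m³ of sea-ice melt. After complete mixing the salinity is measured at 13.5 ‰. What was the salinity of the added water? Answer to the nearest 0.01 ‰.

5.83 ‰

Salt balance: 1,860,000×29.1 + 3,781,000×S = 5,641,000×13.5
54,126,000 + 3,781,000·S = 76,153,500
S = (76,153,500 − 54,126,000) / 3,781,000 = 5.8258 ‰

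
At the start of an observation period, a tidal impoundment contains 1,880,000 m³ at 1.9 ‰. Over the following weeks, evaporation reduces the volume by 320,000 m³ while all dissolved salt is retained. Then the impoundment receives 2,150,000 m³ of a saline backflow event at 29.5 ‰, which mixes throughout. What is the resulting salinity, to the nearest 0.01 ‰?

18.06 ‰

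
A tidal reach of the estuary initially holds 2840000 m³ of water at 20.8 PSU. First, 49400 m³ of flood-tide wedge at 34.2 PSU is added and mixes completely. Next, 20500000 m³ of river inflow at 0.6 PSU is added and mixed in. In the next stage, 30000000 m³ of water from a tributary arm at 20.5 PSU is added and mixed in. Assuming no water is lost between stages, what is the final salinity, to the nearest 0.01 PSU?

Total salt / total volume:
Initial salt = 2,840,000×20.8 = 59,072,000
After stage 1: salt = 59,072,000 + 49,400×34.2 = 60,761,480; volume = 2,889,400 m³; S = 21.029 PSU
After stage 2: salt = 60,761,480 + 20,500,000×0.6 = 73,061,480; volume = 23,389,400 m³; S = 3.124 PSU
After stage 3: salt = 73,061,480 + 30,000,000×20.5 = 688,061,480; volume = 53,389,400 m³
S = 688,061,480 / 53,389,400 = 12.8876 PSU

12.89 PSU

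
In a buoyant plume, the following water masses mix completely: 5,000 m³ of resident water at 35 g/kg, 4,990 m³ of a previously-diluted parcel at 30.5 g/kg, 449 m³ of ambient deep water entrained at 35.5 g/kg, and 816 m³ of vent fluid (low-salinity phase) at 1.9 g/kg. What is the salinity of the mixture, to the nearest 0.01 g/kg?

30.63 g/kg

Salt balance:
salt = 5,000×35 + 4,990×30.5 + 449×35.5 + 816×1.9 = 175,000 + 152,195 + 15,939.5 + 1,550.4 = 344,684.9
volume = 5,000 + 4,990 + 449 + 816 = 11,255 m³
S = 344,684.9 / 11,255 = 30.625 g/kg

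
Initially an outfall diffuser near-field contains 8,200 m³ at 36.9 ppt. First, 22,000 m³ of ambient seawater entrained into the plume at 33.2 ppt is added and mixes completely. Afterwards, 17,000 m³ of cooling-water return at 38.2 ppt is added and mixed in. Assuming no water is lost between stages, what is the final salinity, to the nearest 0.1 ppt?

Weighted by volume,
Initial salt = 8,200×36.9 = 302,580
After stage 1: salt = 302,580 + 22,000×33.2 = 1,032,980; volume = 30,200 m³; S = 34.205 ppt
After stage 2: salt = 1,032,980 + 17,000×38.2 = 1,682,380; volume = 47,200 m³
S = 1,682,380 / 47,200 = 35.6436 ppt

35.6 ppt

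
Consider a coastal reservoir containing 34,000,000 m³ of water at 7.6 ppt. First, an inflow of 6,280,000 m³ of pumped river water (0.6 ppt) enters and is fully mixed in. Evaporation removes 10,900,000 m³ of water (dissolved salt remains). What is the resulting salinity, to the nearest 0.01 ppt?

8.92 ppt

After mixing: salt = 34,000,000×7.6 + 6,280,000×0.6 = 262,168,000; volume = 40,280,000 m³
After evaporation: salt unchanged = 262,168,000; volume = 40,280,000 − 10,900,000 = 29,380,000 m³
S = 262,168,000 / 29,380,000 = 8.9233 ppt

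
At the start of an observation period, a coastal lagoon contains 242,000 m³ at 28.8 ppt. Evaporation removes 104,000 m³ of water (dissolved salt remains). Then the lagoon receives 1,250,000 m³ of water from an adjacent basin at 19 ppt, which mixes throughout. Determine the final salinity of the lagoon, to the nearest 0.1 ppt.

22.1 ppt

After evaporation: salt = 242,000×28.8 = 6,969,600; volume = 242,000 − 104,000 = 138,000 m³
After mixing: salt = 6,969,600 + 1,250,000×19 = 30,719,600; volume = 138,000 + 1,250,000 = 1,388,000 m³
S = 30,719,600 / 1,388,000 = 22.1323 ppt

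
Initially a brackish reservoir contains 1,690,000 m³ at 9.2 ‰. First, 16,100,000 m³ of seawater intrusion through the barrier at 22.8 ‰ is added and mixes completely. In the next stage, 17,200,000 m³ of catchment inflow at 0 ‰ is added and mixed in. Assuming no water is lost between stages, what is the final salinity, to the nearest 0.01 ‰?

10.94 ‰

By conservation of dissolved salt,
Initial salt = 1,690,000×9.2 = 15,548,000
After stage 1: salt = 15,548,000 + 16,100,000×22.8 = 382,628,000; volume = 17,790,000 m³; S = 21.508 ‰
After stage 2: salt = 382,628,000 + 17,200,000×0 = 382,628,000; volume = 34,990,000 m³
S = 382,628,000 / 34,990,000 = 10.9354 ‰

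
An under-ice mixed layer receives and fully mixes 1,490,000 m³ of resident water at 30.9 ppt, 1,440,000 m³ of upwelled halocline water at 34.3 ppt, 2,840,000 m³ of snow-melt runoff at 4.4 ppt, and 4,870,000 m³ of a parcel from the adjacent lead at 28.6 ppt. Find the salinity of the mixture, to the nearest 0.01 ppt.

23.23 ppt

Conserving salt mass:
salt = 1,490,000×30.9 + 1,440,000×34.3 + 2,840,000×4.4 + 4,870,000×28.6 = 46,041,000 + 49,392,000 + 12,496,000 + 139,282,000 = 247,211,000
volume = 1,490,000 + 1,440,000 + 2,840,000 + 4,870,000 = 10,640,000 m³
S = 247,211,000 / 10,640,000 = 23.2341 ppt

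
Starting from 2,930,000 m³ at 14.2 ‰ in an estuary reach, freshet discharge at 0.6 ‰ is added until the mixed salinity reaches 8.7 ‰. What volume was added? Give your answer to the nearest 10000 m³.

Salt balance: 2,930,000×14.2 + V×0.6 = (2,930,000+V)×8.7
41,606,000 + 0.6V = 25,491,000 + 8.7V
16,115,000 = 8.1V
V = 1,989,506.17 m³

1990000 m³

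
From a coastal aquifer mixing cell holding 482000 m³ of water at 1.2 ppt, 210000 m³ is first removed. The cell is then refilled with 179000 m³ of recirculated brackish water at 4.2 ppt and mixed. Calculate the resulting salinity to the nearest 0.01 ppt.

2.39 ppt

Remaining after removal: 272,000 m³ at 1.2 ppt (salt = 326,400)
After addition: salt = 326,400 + 179,000×4.2 = 1,078,200; volume = 451,000 m³
S = 1,078,200 / 451,000 = 2.3907 ppt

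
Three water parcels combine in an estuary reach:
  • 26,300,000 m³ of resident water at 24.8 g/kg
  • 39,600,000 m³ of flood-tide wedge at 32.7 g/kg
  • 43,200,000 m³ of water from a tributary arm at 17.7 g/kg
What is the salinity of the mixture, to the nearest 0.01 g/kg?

24.86 g/kg

Salt balance:
salt = 26,300,000×24.8 + 39,600,000×32.7 + 43,200,000×17.7 = 652,240,000 + 1,294,920,000 + 764,640,000 = 2,711,800,000
volume = 26,300,000 + 39,600,000 + 43,200,000 = 109,100,000 m³
S = 2,711,800,000 / 109,100,000 = 24.8561 g/kg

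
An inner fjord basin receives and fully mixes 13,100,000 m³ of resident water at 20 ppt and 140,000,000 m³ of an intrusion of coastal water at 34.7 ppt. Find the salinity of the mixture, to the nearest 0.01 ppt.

33.44 ppt

Total salt / total volume:
salt = 13,100,000×20 + 140,000,000×34.7 = 262,000,000 + 4,858,000,000 = 5,120,000,000
volume = 13,100,000 + 140,000,000 = 153,100,000 m³
S = 5,120,000,000 / 153,100,000 = 33.4422 ppt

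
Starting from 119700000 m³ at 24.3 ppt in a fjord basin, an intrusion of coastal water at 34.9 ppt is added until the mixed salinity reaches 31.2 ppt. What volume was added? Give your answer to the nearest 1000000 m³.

223000000 m³

Salt balance: 119,700,000×24.3 + V×34.9 = (119,700,000+V)×31.2
2,908,710,000 + 34.9V = 3,734,640,000 + 31.2V
825,930,000 = 3.7V
V = 223,224,324.32 m³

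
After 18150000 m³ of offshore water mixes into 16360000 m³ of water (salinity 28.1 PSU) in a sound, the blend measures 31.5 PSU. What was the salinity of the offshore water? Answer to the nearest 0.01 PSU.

34.56 PSU

Salt balance: 16,360,000×28.1 + 18,150,000×S = 34,510,000×31.5
459,716,000 + 18,150,000·S = 1,087,065,000
S = (1,087,065,000 − 459,716,000) / 18,150,000 = 34.5647 PSU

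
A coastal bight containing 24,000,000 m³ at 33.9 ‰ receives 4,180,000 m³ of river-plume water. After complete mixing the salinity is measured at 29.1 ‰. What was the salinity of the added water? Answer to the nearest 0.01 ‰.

1.54 ‰

Salt balance: 24,000,000×33.9 + 4,180,000×S = 28,180,000×29.1
813,600,000 + 4,180,000·S = 820,038,000
S = (820,038,000 − 813,600,000) / 4,180,000 = 1.5402 ‰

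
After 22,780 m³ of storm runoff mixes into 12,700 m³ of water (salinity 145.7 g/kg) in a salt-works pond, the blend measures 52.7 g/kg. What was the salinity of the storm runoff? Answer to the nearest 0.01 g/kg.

0.85 g/kg

Salt balance: 12,700×145.7 + 22,780×S = 35,480×52.7
1,850,390 + 22,780·S = 1,869,796
S = (1,869,796 − 1,850,390) / 22,780 = 0.8519 g/kg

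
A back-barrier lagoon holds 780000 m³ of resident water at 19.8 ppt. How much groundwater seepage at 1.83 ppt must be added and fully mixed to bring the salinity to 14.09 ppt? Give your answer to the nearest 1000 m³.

363000 m³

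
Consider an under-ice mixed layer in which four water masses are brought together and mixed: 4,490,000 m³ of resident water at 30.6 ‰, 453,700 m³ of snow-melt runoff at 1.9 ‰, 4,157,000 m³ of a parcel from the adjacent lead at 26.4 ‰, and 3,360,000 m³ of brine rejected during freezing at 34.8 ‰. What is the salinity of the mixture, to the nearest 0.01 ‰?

Salt balance:
salt = 4,490,000×30.6 + 453,700×1.9 + 4,157,000×26.4 + 3,360,000×34.8 = 137,394,000 + 862,030 + 109,744,800 + 116,928,000 = 364,928,830
volume = 4,490,000 + 453,700 + 4,157,000 + 3,360,000 = 12,460,700 m³
S = 364,928,830 / 12,460,700 = 29.2864 ‰

29.29 ‰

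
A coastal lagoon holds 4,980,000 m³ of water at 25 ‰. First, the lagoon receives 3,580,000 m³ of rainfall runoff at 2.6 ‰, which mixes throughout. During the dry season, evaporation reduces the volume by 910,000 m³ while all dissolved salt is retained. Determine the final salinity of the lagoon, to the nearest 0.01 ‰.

After mixing: salt = 4,980,000×25 + 3,580,000×2.6 = 133,808,000; volume = 8,560,000 m³
After evaporation: salt unchanged = 133,808,000; volume = 8,560,000 − 910,000 = 7,650,000 m³
S = 133,808,000 / 7,650,000 = 17.4912 ‰

17.49 ‰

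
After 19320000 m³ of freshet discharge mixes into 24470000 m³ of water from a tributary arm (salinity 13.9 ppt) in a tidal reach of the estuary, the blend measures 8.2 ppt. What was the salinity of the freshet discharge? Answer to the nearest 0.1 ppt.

Salt balance: 24,470,000×13.9 + 19,320,000×S = 43,790,000×8.2
340,133,000 + 19,320,000·S = 359,078,000
S = (359,078,000 − 340,133,000) / 19,320,000 = 0.9806 ppt

1.0 ppt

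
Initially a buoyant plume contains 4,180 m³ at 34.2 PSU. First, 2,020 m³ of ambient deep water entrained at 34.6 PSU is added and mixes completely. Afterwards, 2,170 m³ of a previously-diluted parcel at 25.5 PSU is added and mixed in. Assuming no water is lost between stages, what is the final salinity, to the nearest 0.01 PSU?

32.04 PSU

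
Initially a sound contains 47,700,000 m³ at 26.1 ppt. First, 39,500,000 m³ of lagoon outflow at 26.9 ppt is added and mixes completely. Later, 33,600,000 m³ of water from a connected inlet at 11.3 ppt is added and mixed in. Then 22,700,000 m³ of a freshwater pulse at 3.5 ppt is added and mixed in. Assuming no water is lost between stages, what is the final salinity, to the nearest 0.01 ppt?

19.28 ppt

Conserving salt mass:
Initial salt = 47,700,000×26.1 = 1,244,970,000
After stage 1: salt = 1,244,970,000 + 39,500,000×26.9 = 2,307,520,000; volume = 87,200,000 m³; S = 26.462 ppt
After stage 2: salt = 2,307,520,000 + 33,600,000×11.3 = 2,687,200,000; volume = 120,800,000 m³; S = 22.245 ppt
After stage 3: salt = 2,687,200,000 + 22,700,000×3.5 = 2,766,650,000; volume = 143,500,000 m³
S = 2,766,650,000 / 143,500,000 = 19.2798 ppt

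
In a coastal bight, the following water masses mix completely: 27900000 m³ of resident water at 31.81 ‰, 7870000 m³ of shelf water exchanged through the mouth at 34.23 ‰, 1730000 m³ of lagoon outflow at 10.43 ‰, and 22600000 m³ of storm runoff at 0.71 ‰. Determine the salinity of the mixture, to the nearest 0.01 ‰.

Mass of salt is conserved:
salt = 27,900,000×31.81 + 7,870,000×34.23 + 1,730,000×10.43 + 22,600,000×0.71 = 887,499,000 + 269,390,100 + 18,043,900 + 16,046,000 = 1,190,979,000
volume = 27,900,000 + 7,870,000 + 1,730,000 + 22,600,000 = 60,100,000 m³
S = 1,190,979,000 / 60,100,000 = 19.8166 ‰

19.82 ‰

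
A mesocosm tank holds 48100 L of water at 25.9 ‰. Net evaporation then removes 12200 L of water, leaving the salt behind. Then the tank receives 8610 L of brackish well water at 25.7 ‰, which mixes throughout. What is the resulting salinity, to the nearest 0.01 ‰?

32.96 ‰

After evaporation: salt = 48,100×25.9 = 1,245,790; volume = 48,100 − 12,200 = 35,900 L
After mixing: salt = 1,245,790 + 8,610×25.7 = 1,467,067; volume = 35,900 + 8,610 = 44,510 L
S = 1,467,067 / 44,510 = 32.9604 ‰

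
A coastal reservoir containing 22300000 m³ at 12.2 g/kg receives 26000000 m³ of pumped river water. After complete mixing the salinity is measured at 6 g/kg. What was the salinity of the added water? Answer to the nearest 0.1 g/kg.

Salt balance: 22,300,000×12.2 + 26,000,000×S = 48,300,000×6
272,060,000 + 26,000,000·S = 289,800,000
S = (289,800,000 − 272,060,000) / 26,000,000 = 0.6823 g/kg

0.7 g/kg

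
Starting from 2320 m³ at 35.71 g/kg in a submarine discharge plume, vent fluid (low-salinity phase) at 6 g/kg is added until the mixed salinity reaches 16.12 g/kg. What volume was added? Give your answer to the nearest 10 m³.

4490 m³

Salt balance: 2,320×35.71 + V×6 = (2,320+V)×16.12
82,847.2 + 6V = 37,398.4 + 16.12V
45,448.8 = 10.12V
V = 4,490.99 m³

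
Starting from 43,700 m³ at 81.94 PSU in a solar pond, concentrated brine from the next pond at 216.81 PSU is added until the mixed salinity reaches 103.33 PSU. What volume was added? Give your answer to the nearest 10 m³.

Salt balance: 43,700×81.94 + V×216.81 = (43,700+V)×103.33
3,580,778 + 216.81V = 4,515,521 + 103.33V
934,743 = 113.48V
V = 8,237.07 m³

8240 m³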